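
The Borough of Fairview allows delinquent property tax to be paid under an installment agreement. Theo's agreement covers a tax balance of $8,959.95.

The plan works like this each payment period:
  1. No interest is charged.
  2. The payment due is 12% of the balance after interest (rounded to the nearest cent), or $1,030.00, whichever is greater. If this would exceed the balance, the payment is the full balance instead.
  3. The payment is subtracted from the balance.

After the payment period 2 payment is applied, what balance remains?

$6,854.76

Payment period 1: opening $8,959.95; payment $1,075.19; balance $7,884.76
Payment period 2: opening $7,884.76; payment $1,030.00; balance $6,854.76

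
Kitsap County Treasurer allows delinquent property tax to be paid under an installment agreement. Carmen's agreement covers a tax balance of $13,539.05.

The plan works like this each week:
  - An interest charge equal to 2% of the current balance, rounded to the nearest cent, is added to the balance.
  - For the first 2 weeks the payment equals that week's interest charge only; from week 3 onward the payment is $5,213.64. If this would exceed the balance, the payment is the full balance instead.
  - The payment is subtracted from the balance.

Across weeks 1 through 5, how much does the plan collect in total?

Week 1: opening $13,539.05; interest $270.78 → $13,809.83; payment $270.78; balance $13,539.05
Week 2: opening $13,539.05; interest $270.78 → $13,809.83; payment $270.78; balance $13,539.05
Week 3: opening $13,539.05; interest $270.78 → $13,809.83; payment $5,213.64; balance $8,596.19
Week 4: opening $8,596.19; interest $171.92 → $8,768.11; payment $5,213.64; balance $3,554.47
Week 5: opening $3,554.47; interest $71.09 → $3,625.56; payment $3,625.56; balance $0.00
Total paid: $14,594.40

$14,594.40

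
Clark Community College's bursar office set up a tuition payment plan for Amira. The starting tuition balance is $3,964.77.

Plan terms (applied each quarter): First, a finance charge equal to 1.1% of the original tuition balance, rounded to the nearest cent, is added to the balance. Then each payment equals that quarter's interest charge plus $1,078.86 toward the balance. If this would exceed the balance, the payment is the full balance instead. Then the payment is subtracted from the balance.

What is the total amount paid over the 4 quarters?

# | Opening | Interest | Payment | End bal
1 | $3,964.77 | $43.61 | $1,122.47 | $2,885.91
2 | $2,885.91 | $43.61 | $1,122.47 | $1,807.05
3 | $1,807.05 | $43.61 | $1,122.47 | $728.19
4 | $728.19 | $43.61 | $771.80 | $0.00
Total paid: $4,139.21

$4,139.21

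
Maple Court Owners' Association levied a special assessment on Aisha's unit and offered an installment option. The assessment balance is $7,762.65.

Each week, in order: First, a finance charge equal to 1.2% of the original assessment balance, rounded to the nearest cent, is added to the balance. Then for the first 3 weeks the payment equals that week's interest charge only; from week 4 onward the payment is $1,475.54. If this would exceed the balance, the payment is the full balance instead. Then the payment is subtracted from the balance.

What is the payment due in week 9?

Week 1: $7,762.65 +$93.15 interest = $7,855.80; pay $93.15 → $7,762.65
Week 2: $7,762.65 +$93.15 interest = $7,855.80; pay $93.15 → $7,762.65
Week 3: $7,762.65 +$93.15 interest = $7,855.80; pay $93.15 → $7,762.65
Week 4: $7,762.65 +$93.15 interest = $7,855.80; pay $1,475.54 → $6,380.26
Week 5: $6,380.26 +$93.15 interest = $6,473.41; pay $1,475.54 → $4,997.87
Week 6: $4,997.87 +$93.15 interest = $5,091.02; pay $1,475.54 → $3,615.48
Week 7: $3,615.48 +$93.15 interest = $3,708.63; pay $1,475.54 → $2,233.09
Week 8: $2,233.09 +$93.15 interest = $2,326.24; pay $1,475.54 → $850.70
Week 9: $850.70 +$93.15 interest = $943.85; pay $943.85 → $0.00

$943.85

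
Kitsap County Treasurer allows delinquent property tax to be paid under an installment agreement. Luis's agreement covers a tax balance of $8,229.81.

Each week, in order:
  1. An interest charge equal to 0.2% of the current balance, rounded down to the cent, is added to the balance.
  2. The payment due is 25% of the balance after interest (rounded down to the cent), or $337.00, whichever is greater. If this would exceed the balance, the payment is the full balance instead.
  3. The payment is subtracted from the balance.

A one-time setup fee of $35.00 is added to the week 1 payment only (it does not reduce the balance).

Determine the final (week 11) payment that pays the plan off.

$107.88

Week 1: opening $8,229.81; interest $16.45 → $8,246.26; payment $2,061.56 (+ $35.00 fee); balance $6,184.70
Week 2: opening $6,184.70; interest $12.36 → $6,197.06; payment $1,549.26; balance $4,647.80
Week 3: opening $4,647.80; interest $9.29 → $4,657.09; payment $1,164.27; balance $3,492.82
Week 4: opening $3,492.82; interest $6.98 → $3,499.80; payment $874.95; balance $2,624.85
Week 5: opening $2,624.85; interest $5.24 → $2,630.09; payment $657.52; balance $1,972.57
Week 6: opening $1,972.57; interest $3.94 → $1,976.51; payment $494.12; balance $1,482.39
Week 7: opening $1,482.39; interest $2.96 → $1,485.35; payment $371.33; balance $1,114.02
Week 8: opening $1,114.02; interest $2.22 → $1,116.24; payment $337.00; balance $779.24
Week 9: opening $779.24; interest $1.55 → $780.79; payment $337.00; balance $443.79
Week 10: opening $443.79; interest $0.88 → $444.67; payment $337.00; balance $107.67
Week 11: opening $107.67; interest $0.21 → $107.88; payment $107.88; balance $0.00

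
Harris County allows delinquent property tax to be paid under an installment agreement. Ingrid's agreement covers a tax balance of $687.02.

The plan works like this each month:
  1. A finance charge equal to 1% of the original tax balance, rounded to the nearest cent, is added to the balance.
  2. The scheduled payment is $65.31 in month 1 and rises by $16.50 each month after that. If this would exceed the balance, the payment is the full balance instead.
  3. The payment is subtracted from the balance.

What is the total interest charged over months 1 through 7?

$48.09

Month 1: $687.02 +$6.87 interest = $693.89; pay $65.31 → $628.58
Month 2: $628.58 +$6.87 interest = $635.45; pay $81.81 → $553.64
Month 3: $553.64 +$6.87 interest = $560.51; pay $98.31 → $462.20
Month 4: $462.20 +$6.87 interest = $469.07; pay $114.81 → $354.26
Month 5: $354.26 +$6.87 interest = $361.13; pay $131.31 → $229.82
Month 6: $229.82 +$6.87 interest = $236.69; pay $147.81 → $88.88
Month 7: $88.88 +$6.87 interest = $95.75; pay $95.75 → $0.00
Total interest: $6.87 + $6.87 + $6.87 + $6.87 + $6.87 + $6.87 + $6.87 = $48.09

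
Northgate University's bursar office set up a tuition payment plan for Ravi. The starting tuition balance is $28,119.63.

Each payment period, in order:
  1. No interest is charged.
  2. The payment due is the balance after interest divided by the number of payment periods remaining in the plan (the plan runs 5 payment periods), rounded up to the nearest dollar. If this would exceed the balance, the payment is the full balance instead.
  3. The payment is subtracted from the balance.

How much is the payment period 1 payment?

$5,624.00

# | Opening | Payment | End bal
1 | $28,119.63 | $5,624.00 | $22,495.63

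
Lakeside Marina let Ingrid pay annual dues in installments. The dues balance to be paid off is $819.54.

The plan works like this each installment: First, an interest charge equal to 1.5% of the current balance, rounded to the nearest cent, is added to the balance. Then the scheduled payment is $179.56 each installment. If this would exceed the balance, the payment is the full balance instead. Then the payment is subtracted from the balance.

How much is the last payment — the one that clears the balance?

# | Opening | Interest | Payment | End bal
1 | $819.54 | $12.29 | $179.56 | $652.27
2 | $652.27 | $9.78 | $179.56 | $482.49
3 | $482.49 | $7.24 | $179.56 | $310.17
4 | $310.17 | $4.65 | $179.56 | $135.26
5 | $135.26 | $2.03 | $137.29 | $0.00

$137.29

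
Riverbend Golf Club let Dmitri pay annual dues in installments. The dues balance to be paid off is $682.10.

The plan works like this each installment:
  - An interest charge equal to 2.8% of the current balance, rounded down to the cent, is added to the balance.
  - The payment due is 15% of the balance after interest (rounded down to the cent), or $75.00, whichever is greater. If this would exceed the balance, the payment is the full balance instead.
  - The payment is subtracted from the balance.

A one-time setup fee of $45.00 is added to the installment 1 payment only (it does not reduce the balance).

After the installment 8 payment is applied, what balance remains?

$125.84

Installment 1: opening $682.10; interest $19.09 → $701.19; payment $105.17 (+ $45.00 fee); balance $596.02
Installment 2: opening $596.02; interest $16.68 → $612.70; payment $91.90; balance $520.80
Installment 3: opening $520.80; interest $14.58 → $535.38; payment $80.30; balance $455.08
Installment 4: opening $455.08; interest $12.74 → $467.82; payment $75.00; balance $392.82
Installment 5: opening $392.82; interest $10.99 → $403.81; payment $75.00; balance $328.81
Installment 6: opening $328.81; interest $9.20 → $338.01; payment $75.00; balance $263.01
Installment 7: opening $263.01; interest $7.36 → $270.37; payment $75.00; balance $195.37
Installment 8: opening $195.37; interest $5.47 → $200.84; payment $75.00; balance $125.84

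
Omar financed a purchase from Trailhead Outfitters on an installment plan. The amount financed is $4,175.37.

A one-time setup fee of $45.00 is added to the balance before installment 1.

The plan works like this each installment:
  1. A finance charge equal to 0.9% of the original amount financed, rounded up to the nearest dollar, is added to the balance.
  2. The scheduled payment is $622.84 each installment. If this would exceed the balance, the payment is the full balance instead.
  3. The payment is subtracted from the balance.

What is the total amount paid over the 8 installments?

$4,524.37

# | Opening | Interest | Payment | End bal
1 | $4,220.37 | $38.00 | $622.84 | $3,635.53
2 | $3,635.53 | $38.00 | $622.84 | $3,050.69
3 | $3,050.69 | $38.00 | $622.84 | $2,465.85
4 | $2,465.85 | $38.00 | $622.84 | $1,881.01
5 | $1,881.01 | $38.00 | $622.84 | $1,296.17
6 | $1,296.17 | $38.00 | $622.84 | $711.33
7 | $711.33 | $38.00 | $622.84 | $126.49
8 | $126.49 | $38.00 | $164.49 | $0.00
Total paid: $4,524.37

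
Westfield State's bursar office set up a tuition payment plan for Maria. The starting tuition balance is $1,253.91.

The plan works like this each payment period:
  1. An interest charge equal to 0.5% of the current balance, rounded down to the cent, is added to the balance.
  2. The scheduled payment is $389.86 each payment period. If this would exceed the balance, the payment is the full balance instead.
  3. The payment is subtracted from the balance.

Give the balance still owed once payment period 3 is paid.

Payment period 1: $1,253.91 +$6.26 interest = $1,260.17; pay $389.86 → $870.31
Payment period 2: $870.31 +$4.35 interest = $874.66; pay $389.86 → $484.80
Payment period 3: $484.80 +$2.42 interest = $487.22; pay $389.86 → $97.36

$97.36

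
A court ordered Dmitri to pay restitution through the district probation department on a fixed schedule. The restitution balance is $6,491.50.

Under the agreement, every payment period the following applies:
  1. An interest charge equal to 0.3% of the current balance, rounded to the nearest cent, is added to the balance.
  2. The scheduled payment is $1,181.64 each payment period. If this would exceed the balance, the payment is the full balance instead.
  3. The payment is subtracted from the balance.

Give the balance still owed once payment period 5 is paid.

Payment period 1: $6,491.50 +$19.47 interest = $6,510.97; pay $1,181.64 → $5,329.33
Payment period 2: $5,329.33 +$15.99 interest = $5,345.32; pay $1,181.64 → $4,163.68
Payment period 3: $4,163.68 +$12.49 interest = $4,176.17; pay $1,181.64 → $2,994.53
Payment period 4: $2,994.53 +$8.98 interest = $3,003.51; pay $1,181.64 → $1,821.87
Payment period 5: $1,821.87 +$5.47 interest = $1,827.34; pay $1,181.64 → $645.70

$645.70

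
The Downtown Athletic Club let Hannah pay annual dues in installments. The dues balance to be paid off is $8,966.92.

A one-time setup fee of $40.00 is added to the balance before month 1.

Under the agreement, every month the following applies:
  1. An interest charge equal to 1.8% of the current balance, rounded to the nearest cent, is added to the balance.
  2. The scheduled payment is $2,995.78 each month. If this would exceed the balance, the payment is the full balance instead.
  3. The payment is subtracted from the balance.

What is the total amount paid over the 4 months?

$9,345.69

Month 1: $9,006.92 +$162.12 interest = $9,169.04; pay $2,995.78 → $6,173.26
Month 2: $6,173.26 +$111.12 interest = $6,284.38; pay $2,995.78 → $3,288.60
Month 3: $3,288.60 +$59.19 interest = $3,347.79; pay $2,995.78 → $352.01
Month 4: $352.01 +$6.34 interest = $358.35; pay $358.35 → $0.00
Total paid: $9,345.69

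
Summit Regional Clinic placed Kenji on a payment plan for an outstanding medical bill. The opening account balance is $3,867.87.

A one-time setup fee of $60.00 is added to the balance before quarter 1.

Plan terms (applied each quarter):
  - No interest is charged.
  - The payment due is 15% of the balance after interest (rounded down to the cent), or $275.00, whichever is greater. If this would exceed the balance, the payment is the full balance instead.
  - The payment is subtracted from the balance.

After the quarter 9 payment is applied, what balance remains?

Quarter 1: $3,927.87 − $589.18 → $3,338.69
Quarter 2: $3,338.69 − $500.80 → $2,837.89
Quarter 3: $2,837.89 − $425.68 → $2,412.21
Quarter 4: $2,412.21 − $361.83 → $2,050.38
Quarter 5: $2,050.38 − $307.55 → $1,742.83
Quarter 6: $1,742.83 − $275.00 → $1,467.83
Quarter 7: $1,467.83 − $275.00 → $1,192.83
Quarter 8: $1,192.83 − $275.00 → $917.83
Quarter 9: $917.83 − $275.00 → $642.83

$642.83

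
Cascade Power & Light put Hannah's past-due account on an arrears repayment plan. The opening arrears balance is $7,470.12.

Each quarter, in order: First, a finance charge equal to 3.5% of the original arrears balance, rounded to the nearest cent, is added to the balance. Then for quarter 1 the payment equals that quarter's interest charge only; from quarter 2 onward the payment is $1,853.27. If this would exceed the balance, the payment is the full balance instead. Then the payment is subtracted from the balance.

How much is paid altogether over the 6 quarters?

Quarter 1: opening $7,470.12; interest $261.45 → $7,731.57; payment $261.45; balance $7,470.12
Quarter 2: opening $7,470.12; interest $261.45 → $7,731.57; payment $1,853.27; balance $5,878.30
Quarter 3: opening $5,878.30; interest $261.45 → $6,139.75; payment $1,853.27; balance $4,286.48
Quarter 4: opening $4,286.48; interest $261.45 → $4,547.93; payment $1,853.27; balance $2,694.66
Quarter 5: opening $2,694.66; interest $261.45 → $2,956.11; payment $1,853.27; balance $1,102.84
Quarter 6: opening $1,102.84; interest $261.45 → $1,364.29; payment $1,364.29; balance $0.00
Total paid: $9,038.82

$9,038.82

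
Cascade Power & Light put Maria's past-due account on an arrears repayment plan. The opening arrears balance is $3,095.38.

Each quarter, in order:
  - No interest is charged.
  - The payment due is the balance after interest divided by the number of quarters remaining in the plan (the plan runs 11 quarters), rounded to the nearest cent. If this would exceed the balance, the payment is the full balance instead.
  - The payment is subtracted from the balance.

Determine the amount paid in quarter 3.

Quarter 1: opening $3,095.38; payment $281.40; balance $2,813.98
Quarter 2: opening $2,813.98; payment $281.40; balance $2,532.58
Quarter 3: opening $2,532.58; payment $281.40; balance $2,251.18

$281.40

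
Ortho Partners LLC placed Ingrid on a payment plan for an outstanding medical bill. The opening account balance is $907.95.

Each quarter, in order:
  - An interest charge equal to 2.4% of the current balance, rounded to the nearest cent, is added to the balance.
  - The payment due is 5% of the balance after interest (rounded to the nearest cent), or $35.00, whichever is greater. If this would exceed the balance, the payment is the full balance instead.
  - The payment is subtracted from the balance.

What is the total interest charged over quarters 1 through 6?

$122.16

Quarter 1: opening $907.95; interest $21.79 → $929.74; payment $46.49; balance $883.25
Quarter 2: opening $883.25; interest $21.20 → $904.45; payment $45.22; balance $859.23
Quarter 3: opening $859.23; interest $20.62 → $879.85; payment $43.99; balance $835.86
Quarter 4: opening $835.86; interest $20.06 → $855.92; payment $42.80; balance $813.12
Quarter 5: opening $813.12; interest $19.51 → $832.63; payment $41.63; balance $791.00
Quarter 6: opening $791.00; interest $18.98 → $809.98; payment $40.50; balance $769.48
Total interest: $21.79 + $21.20 + $20.62 + $20.06 + $19.51 + $18.98 = $122.16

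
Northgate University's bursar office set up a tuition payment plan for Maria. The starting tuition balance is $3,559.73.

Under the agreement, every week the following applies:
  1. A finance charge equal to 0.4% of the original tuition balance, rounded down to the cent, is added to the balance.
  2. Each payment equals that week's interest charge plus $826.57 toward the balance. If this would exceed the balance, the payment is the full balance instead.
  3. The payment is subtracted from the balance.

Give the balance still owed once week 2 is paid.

$1,906.59

Week 1: opening $3,559.73; interest $14.23 → $3,573.96; payment $840.80; balance $2,733.16
Week 2: opening $2,733.16; interest $14.23 → $2,747.39; payment $840.80; balance $1,906.59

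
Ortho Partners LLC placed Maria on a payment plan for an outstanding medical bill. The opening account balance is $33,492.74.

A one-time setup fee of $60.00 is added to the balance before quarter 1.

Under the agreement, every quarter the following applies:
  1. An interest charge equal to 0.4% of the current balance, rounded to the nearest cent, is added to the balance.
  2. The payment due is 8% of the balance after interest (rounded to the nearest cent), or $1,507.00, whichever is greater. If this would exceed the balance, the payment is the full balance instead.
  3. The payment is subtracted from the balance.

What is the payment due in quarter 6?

Quarter 1: opening $33,552.74; interest $134.21 → $33,686.95; payment $2,694.96; balance $30,991.99
Quarter 2: opening $30,991.99; interest $123.97 → $31,115.96; payment $2,489.28; balance $28,626.68
Quarter 3: opening $28,626.68; interest $114.51 → $28,741.19; payment $2,299.30; balance $26,441.89
Quarter 4: opening $26,441.89; interest $105.77 → $26,547.66; payment $2,123.81; balance $24,423.85
Quarter 5: opening $24,423.85; interest $97.70 → $24,521.55; payment $1,961.72; balance $22,559.83
Quarter 6: opening $22,559.83; interest $90.24 → $22,650.07; payment $1,812.01; balance $20,838.06

$1,812.01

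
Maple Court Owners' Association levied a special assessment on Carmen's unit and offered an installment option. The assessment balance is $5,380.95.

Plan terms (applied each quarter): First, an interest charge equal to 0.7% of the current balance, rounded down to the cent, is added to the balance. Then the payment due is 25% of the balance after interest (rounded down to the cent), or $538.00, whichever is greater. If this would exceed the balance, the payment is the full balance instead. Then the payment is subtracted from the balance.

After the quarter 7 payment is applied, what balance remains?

Quarter 1: opening $5,380.95; interest $37.66 → $5,418.61; payment $1,354.65; balance $4,063.96
Quarter 2: opening $4,063.96; interest $28.44 → $4,092.40; payment $1,023.10; balance $3,069.30
Quarter 3: opening $3,069.30; interest $21.48 → $3,090.78; payment $772.69; balance $2,318.09
Quarter 4: opening $2,318.09; interest $16.22 → $2,334.31; payment $583.57; balance $1,750.74
Quarter 5: opening $1,750.74; interest $12.25 → $1,762.99; payment $538.00; balance $1,224.99
Quarter 6: opening $1,224.99; interest $8.57 → $1,233.56; payment $538.00; balance $695.56
Quarter 7: opening $695.56; interest $4.86 → $700.42; payment $538.00; balance $162.42

$162.42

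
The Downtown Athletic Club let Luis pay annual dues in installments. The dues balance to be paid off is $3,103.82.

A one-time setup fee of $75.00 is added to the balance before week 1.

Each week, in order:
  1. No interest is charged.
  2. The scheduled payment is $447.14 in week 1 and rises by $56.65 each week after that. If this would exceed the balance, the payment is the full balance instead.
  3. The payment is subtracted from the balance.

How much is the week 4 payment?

$617.09

Week 1: $3,178.82 − $447.14 → $2,731.68
Week 2: $2,731.68 − $503.79 → $2,227.89
Week 3: $2,227.89 − $560.44 → $1,667.45
Week 4: $1,667.45 − $617.09 → $1,050.36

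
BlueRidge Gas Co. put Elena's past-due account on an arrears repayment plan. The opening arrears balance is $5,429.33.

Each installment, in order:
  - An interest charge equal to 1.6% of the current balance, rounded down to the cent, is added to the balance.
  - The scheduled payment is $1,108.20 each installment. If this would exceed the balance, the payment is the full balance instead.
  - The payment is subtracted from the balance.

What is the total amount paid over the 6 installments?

$5,700.09

Installment 1: opening $5,429.33; interest $86.86 → $5,516.19; payment $1,108.20; balance $4,407.99
Installment 2: opening $4,407.99; interest $70.52 → $4,478.51; payment $1,108.20; balance $3,370.31
Installment 3: opening $3,370.31; interest $53.92 → $3,424.23; payment $1,108.20; balance $2,316.03
Installment 4: opening $2,316.03; interest $37.05 → $2,353.08; payment $1,108.20; balance $1,244.88
Installment 5: opening $1,244.88; interest $19.91 → $1,264.79; payment $1,108.20; balance $156.59
Installment 6: opening $156.59; interest $2.50 → $159.09; payment $159.09; balance $0.00
Total paid: $5,700.09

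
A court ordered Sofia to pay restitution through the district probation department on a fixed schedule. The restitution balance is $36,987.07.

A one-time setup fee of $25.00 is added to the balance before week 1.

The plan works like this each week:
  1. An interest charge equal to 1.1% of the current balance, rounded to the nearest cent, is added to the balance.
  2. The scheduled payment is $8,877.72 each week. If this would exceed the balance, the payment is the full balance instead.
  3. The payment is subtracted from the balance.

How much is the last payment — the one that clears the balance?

$2,594.78

Week 1: $37,012.07 +$407.13 interest = $37,419.20; pay $8,877.72 → $28,541.48
Week 2: $28,541.48 +$313.96 interest = $28,855.44; pay $8,877.72 → $19,977.72
Week 3: $19,977.72 +$219.75 interest = $20,197.47; pay $8,877.72 → $11,319.75
Week 4: $11,319.75 +$124.52 interest = $11,444.27; pay $8,877.72 → $2,566.55
Week 5: $2,566.55 +$28.23 interest = $2,594.78; pay $2,594.78 → $0.00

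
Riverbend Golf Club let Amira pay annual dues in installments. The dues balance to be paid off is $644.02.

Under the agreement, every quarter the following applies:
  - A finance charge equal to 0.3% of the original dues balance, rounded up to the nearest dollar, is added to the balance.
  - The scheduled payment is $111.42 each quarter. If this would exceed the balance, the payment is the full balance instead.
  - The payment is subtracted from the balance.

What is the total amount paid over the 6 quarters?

$656.02

Quarter 1: $644.02 +$2.00 interest = $646.02; pay $111.42 → $534.60
Quarter 2: $534.60 +$2.00 interest = $536.60; pay $111.42 → $425.18
Quarter 3: $425.18 +$2.00 interest = $427.18; pay $111.42 → $315.76
Quarter 4: $315.76 +$2.00 interest = $317.76; pay $111.42 → $206.34
Quarter 5: $206.34 +$2.00 interest = $208.34; pay $111.42 → $96.92
Quarter 6: $96.92 +$2.00 interest = $98.92; pay $98.92 → $0.00
Total paid: $656.02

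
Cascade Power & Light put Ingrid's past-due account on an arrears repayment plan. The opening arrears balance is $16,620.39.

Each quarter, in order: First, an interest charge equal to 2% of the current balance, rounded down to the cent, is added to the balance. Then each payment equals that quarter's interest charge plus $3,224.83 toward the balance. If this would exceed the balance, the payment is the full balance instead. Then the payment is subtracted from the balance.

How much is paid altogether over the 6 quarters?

# | Opening | Interest | Payment | End bal
1 | $16,620.39 | $332.40 | $3,557.23 | $13,395.56
2 | $13,395.56 | $267.91 | $3,492.74 | $10,170.73
3 | $10,170.73 | $203.41 | $3,428.24 | $6,945.90
4 | $6,945.90 | $138.91 | $3,363.74 | $3,721.07
5 | $3,721.07 | $74.42 | $3,299.25 | $496.24
6 | $496.24 | $9.92 | $506.16 | $0.00
Total paid: $17,647.36

$17,647.36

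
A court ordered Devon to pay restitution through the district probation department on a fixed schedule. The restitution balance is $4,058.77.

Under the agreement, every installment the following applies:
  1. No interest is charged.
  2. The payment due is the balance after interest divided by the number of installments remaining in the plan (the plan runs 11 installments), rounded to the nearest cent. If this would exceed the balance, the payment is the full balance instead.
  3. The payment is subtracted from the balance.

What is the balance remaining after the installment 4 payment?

$2,582.85

Installment 1: $4,058.77 − $368.98 → $3,689.79
Installment 2: $3,689.79 − $368.98 → $3,320.81
Installment 3: $3,320.81 − $368.98 → $2,951.83
Installment 4: $2,951.83 − $368.98 → $2,582.85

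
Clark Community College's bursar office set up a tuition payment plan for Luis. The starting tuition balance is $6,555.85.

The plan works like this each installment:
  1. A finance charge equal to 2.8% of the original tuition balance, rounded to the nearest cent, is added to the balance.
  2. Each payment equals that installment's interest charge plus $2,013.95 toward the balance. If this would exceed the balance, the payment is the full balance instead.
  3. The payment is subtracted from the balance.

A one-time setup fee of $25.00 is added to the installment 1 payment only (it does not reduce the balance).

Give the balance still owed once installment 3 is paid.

$514.00

# | Opening | Interest | Payment | Fee | End bal
1 | $6,555.85 | $183.56 | $2,197.51 | $25.00 | $4,541.90
2 | $4,541.90 | $183.56 | $2,197.51 | — | $2,527.95
3 | $2,527.95 | $183.56 | $2,197.51 | — | $514.00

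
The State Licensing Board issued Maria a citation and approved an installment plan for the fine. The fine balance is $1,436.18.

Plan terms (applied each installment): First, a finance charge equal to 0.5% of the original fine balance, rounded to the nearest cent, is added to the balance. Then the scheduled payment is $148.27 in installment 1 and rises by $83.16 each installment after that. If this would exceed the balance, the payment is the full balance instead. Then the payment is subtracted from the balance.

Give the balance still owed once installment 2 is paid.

$1,070.84

# | Opening | Interest | Payment | End bal
1 | $1,436.18 | $7.18 | $148.27 | $1,295.09
2 | $1,295.09 | $7.18 | $231.43 | $1,070.84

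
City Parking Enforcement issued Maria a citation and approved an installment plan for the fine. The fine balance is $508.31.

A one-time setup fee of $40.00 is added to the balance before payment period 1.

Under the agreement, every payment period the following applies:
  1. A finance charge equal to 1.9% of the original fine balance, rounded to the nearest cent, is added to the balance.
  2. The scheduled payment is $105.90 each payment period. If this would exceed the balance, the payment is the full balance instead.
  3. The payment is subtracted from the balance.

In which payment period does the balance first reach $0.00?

6

Payment period 1: opening $548.31; interest $9.66 → $557.97; payment $105.90; balance $452.07
Payment period 2: opening $452.07; interest $9.66 → $461.73; payment $105.90; balance $355.83
Payment period 3: opening $355.83; interest $9.66 → $365.49; payment $105.90; balance $259.59
Payment period 4: opening $259.59; interest $9.66 → $269.25; payment $105.90; balance $163.35
Payment period 5: opening $163.35; interest $9.66 → $173.01; payment $105.90; balance $67.11
Payment period 6: opening $67.11; interest $9.66 → $76.77; payment $76.77; balance $0.00
Balance reaches $0.00 in payment period 6.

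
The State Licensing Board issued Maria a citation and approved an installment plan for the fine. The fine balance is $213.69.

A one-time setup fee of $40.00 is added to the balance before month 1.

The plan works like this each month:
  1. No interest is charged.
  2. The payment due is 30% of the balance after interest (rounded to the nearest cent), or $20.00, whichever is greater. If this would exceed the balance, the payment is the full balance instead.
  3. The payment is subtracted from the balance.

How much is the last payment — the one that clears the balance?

# | Opening | Payment | End bal
1 | $253.69 | $76.11 | $177.58
2 | $177.58 | $53.27 | $124.31
3 | $124.31 | $37.29 | $87.02
4 | $87.02 | $26.11 | $60.91
5 | $60.91 | $20.00 | $40.91
6 | $40.91 | $20.00 | $20.91
7 | $20.91 | $20.00 | $0.91
8 | $0.91 | $0.91 | $0.00

$0.91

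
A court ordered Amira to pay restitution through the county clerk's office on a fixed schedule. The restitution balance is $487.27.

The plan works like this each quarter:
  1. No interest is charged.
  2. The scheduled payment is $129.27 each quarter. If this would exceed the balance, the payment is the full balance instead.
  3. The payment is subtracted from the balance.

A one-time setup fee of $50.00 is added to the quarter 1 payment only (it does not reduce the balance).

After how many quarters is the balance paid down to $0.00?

# | Opening | Payment | Fee | End bal
1 | $487.27 | $129.27 | $50.00 | $358.00
2 | $358.00 | $129.27 | — | $228.73
3 | $228.73 | $129.27 | — | $99.46
4 | $99.46 | $99.46 | — | $0.00
Balance reaches $0.00 in quarter 4.

4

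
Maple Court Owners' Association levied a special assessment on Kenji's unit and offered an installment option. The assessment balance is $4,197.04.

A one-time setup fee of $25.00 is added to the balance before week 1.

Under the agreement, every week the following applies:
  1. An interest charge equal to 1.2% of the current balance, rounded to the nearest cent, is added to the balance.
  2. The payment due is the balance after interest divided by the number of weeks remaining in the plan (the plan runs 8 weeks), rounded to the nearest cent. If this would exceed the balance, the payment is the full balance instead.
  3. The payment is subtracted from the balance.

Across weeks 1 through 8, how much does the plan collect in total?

$4,456.53

# | Opening | Interest | Payment | End bal
1 | $4,222.04 | $50.66 | $534.09 | $3,738.61
2 | $3,738.61 | $44.86 | $540.50 | $3,242.97
3 | $3,242.97 | $38.92 | $546.98 | $2,734.91
4 | $2,734.91 | $32.82 | $553.55 | $2,214.18
5 | $2,214.18 | $26.57 | $560.19 | $1,680.56
6 | $1,680.56 | $20.17 | $566.91 | $1,133.82
7 | $1,133.82 | $13.61 | $573.72 | $573.71
8 | $573.71 | $6.88 | $580.59 | $0.00
Total paid: $4,456.53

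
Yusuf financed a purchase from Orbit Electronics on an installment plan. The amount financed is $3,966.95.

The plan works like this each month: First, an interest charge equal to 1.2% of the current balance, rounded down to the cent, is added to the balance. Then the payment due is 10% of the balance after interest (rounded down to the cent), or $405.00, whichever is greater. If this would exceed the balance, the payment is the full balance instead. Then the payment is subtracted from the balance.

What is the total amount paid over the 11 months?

Month 1: opening $3,966.95; interest $47.60 → $4,014.55; payment $405.00; balance $3,609.55
Month 2: opening $3,609.55; interest $43.31 → $3,652.86; payment $405.00; balance $3,247.86
Month 3: opening $3,247.86; interest $38.97 → $3,286.83; payment $405.00; balance $2,881.83
Month 4: opening $2,881.83; interest $34.58 → $2,916.41; payment $405.00; balance $2,511.41
Month 5: opening $2,511.41; interest $30.13 → $2,541.54; payment $405.00; balance $2,136.54
Month 6: opening $2,136.54; interest $25.63 → $2,162.17; payment $405.00; balance $1,757.17
Month 7: opening $1,757.17; interest $21.08 → $1,778.25; payment $405.00; balance $1,373.25
Month 8: opening $1,373.25; interest $16.47 → $1,389.72; payment $405.00; balance $984.72
Month 9: opening $984.72; interest $11.81 → $996.53; payment $405.00; balance $591.53
Month 10: opening $591.53; interest $7.09 → $598.62; payment $405.00; balance $193.62
Month 11: opening $193.62; interest $2.32 → $195.94; payment $195.94; balance $0.00
Total paid: $4,245.94

$4,245.94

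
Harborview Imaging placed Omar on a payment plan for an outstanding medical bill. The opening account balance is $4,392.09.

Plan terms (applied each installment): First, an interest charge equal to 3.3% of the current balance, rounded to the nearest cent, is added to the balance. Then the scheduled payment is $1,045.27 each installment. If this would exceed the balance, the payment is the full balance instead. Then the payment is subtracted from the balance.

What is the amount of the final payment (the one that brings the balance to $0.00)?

$628.63

Installment 1: $4,392.09 +$144.94 interest = $4,537.03; pay $1,045.27 → $3,491.76
Installment 2: $3,491.76 +$115.23 interest = $3,606.99; pay $1,045.27 → $2,561.72
Installment 3: $2,561.72 +$84.54 interest = $2,646.26; pay $1,045.27 → $1,600.99
Installment 4: $1,600.99 +$52.83 interest = $1,653.82; pay $1,045.27 → $608.55
Installment 5: $608.55 +$20.08 interest = $628.63; pay $628.63 → $0.00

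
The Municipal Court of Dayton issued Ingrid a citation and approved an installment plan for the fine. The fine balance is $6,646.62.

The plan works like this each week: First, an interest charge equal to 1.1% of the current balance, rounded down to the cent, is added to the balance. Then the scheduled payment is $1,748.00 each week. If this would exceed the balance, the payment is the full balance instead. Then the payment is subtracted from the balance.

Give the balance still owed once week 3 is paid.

$1,566.47

Week 1: opening $6,646.62; interest $73.11 → $6,719.73; payment $1,748.00; balance $4,971.73
Week 2: opening $4,971.73; interest $54.68 → $5,026.41; payment $1,748.00; balance $3,278.41
Week 3: opening $3,278.41; interest $36.06 → $3,314.47; payment $1,748.00; balance $1,566.47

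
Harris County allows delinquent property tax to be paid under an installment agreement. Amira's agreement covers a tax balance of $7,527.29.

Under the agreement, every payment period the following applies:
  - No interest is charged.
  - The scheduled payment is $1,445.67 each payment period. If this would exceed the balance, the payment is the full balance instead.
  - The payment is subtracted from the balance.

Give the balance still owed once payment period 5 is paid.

$298.94

Payment period 1: $7,527.29 − $1,445.67 → $6,081.62
Payment period 2: $6,081.62 − $1,445.67 → $4,635.95
Payment period 3: $4,635.95 − $1,445.67 → $3,190.28
Payment period 4: $3,190.28 − $1,445.67 → $1,744.61
Payment period 5: $1,744.61 − $1,445.67 → $298.94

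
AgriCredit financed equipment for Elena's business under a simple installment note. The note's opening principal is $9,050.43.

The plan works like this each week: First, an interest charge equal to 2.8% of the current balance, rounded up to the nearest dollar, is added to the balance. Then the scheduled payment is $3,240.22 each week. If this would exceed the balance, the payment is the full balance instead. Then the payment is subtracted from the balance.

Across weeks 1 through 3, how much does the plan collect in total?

Week 1: $9,050.43 +$254.00 interest = $9,304.43; pay $3,240.22 → $6,064.21
Week 2: $6,064.21 +$170.00 interest = $6,234.21; pay $3,240.22 → $2,993.99
Week 3: $2,993.99 +$84.00 interest = $3,077.99; pay $3,077.99 → $0.00
Total paid: $9,558.43

$9,558.43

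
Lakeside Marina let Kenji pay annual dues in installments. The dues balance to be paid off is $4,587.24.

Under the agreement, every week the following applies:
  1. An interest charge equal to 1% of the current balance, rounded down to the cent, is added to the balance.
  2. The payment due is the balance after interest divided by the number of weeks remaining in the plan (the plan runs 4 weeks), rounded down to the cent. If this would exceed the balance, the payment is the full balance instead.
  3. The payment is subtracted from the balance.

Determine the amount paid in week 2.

# | Opening | Interest | Payment | End bal
1 | $4,587.24 | $45.87 | $1,158.27 | $3,474.84
2 | $3,474.84 | $34.74 | $1,169.86 | $2,339.72

$1,169.86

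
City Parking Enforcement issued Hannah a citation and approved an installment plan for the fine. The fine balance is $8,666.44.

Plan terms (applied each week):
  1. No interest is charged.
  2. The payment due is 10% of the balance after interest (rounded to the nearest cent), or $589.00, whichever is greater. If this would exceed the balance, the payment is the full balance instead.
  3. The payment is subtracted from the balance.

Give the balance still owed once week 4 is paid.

$5,686.06

Week 1: opening $8,666.44; payment $866.64; balance $7,799.80
Week 2: opening $7,799.80; payment $779.98; balance $7,019.82
Week 3: opening $7,019.82; payment $701.98; balance $6,317.84
Week 4: opening $6,317.84; payment $631.78; balance $5,686.06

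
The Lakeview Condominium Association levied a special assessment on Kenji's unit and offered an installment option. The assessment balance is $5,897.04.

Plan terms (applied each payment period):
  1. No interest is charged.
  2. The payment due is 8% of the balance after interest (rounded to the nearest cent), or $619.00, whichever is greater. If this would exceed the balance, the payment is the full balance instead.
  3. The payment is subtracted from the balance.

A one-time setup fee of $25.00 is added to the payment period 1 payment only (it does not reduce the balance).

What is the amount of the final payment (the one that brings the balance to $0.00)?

Payment period 1: opening $5,897.04; payment $619.00 (+ $25.00 fee); balance $5,278.04
Payment period 2: opening $5,278.04; payment $619.00; balance $4,659.04
Payment period 3: opening $4,659.04; payment $619.00; balance $4,040.04
Payment period 4: opening $4,040.04; payment $619.00; balance $3,421.04
Payment period 5: opening $3,421.04; payment $619.00; balance $2,802.04
Payment period 6: opening $2,802.04; payment $619.00; balance $2,183.04
Payment period 7: opening $2,183.04; payment $619.00; balance $1,564.04
Payment period 8: opening $1,564.04; payment $619.00; balance $945.04
Payment period 9: opening $945.04; payment $619.00; balance $326.04
Payment period 10: opening $326.04; payment $326.04; balance $0.00

$326.04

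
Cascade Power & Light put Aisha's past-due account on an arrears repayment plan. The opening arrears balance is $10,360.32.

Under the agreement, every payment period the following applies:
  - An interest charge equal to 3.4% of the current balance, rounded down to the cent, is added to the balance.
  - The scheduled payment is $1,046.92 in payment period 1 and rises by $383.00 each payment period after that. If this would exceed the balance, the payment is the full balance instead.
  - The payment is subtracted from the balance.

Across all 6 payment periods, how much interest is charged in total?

Payment period 1: $10,360.32 +$352.25 interest = $10,712.57; pay $1,046.92 → $9,665.65
Payment period 2: $9,665.65 +$328.63 interest = $9,994.28; pay $1,429.92 → $8,564.36
Payment period 3: $8,564.36 +$291.18 interest = $8,855.54; pay $1,812.92 → $7,042.62
Payment period 4: $7,042.62 +$239.44 interest = $7,282.06; pay $2,195.92 → $5,086.14
Payment period 5: $5,086.14 +$172.92 interest = $5,259.06; pay $2,578.92 → $2,680.14
Payment period 6: $2,680.14 +$91.12 interest = $2,771.26; pay $2,771.26 → $0.00
Total interest: $352.25 + $328.63 + $291.18 + $239.44 + $172.92 + $91.12 = $1,475.54

$1,475.54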